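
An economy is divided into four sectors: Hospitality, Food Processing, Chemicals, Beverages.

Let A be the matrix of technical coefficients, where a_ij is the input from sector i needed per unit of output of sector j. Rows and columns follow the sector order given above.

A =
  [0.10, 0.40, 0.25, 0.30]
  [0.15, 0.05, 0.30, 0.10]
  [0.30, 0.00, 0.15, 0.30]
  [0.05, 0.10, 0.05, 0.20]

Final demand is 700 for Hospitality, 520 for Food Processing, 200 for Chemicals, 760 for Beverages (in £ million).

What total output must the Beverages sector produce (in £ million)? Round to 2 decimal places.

I − A =
  [   0.90    -0.40    -0.25    -0.30]
  [  -0.15     0.95    -0.30    -0.10]
  [  -0.30     0.00     0.85    -0.30]
  [  -0.05    -0.10    -0.05     0.80]
Compute the cofactors C_ij = (−1)^(i+j)·(3×3 minor ij) of I−A; the adjugate is their transpose:
adj(I−A) = Cᵀ =
  [ 0.614250   0.299000   0.308750   0.383500]
  [ 0.182000   0.517500   0.249500   0.226500]
  [ 0.243750   0.138000   0.606250   0.336000]
  [ 0.076375   0.092000   0.088375   0.568500]
det(I−A) = Σ_j (I−A)_1j·C_1j = (0.90)(0.614250) + (-0.40)(0.182000) + (-0.25)(0.243750) + (-0.30)(0.076375) = 0.396175
(I − A)⁻¹ = adj(I−A) / det(I−A) ≈
  [   1.5505     0.7547     0.7793     0.9680]
  [   0.4594     1.3062     0.6298     0.5717]
  [   0.6153     0.3483     1.5303     0.8481]
  [   0.1928     0.2322     0.2231     1.4350]
x = (I − A)⁻¹ d = adj(I−A)·d / det(I−A), with det(I−A) = 0.396175:
  x_H = (0.614250·700 + 0.299000·520 + 0.308750·200 + 0.383500·760) / 0.396175 = 938.665 / 0.396175 ≈ 2369.32
  x_F = (0.182000·700 + 0.517500·520 + 0.249500·200 + 0.226500·760) / 0.396175 = 618.54 / 0.396175 ≈ 1561.28
  x_C = (0.243750·700 + 0.138000·520 + 0.606250·200 + 0.336000·760) / 0.396175 = 618.995 / 0.396175 ≈ 1562.43
  x_B = (0.076375·700 + 0.092000·520 + 0.088375·200 + 0.568500·760) / 0.396175 = 551.0375 / 0.396175 ≈ 1390.89

x_B = 1390.89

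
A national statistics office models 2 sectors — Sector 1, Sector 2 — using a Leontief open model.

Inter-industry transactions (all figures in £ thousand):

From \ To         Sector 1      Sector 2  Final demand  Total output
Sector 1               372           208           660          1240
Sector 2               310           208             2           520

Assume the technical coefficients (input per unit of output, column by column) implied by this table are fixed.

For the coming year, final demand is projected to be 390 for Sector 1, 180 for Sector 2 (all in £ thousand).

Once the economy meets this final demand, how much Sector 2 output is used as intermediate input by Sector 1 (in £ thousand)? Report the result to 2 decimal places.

z_21 = 239.06

Technical coefficients a_ij = z_ij / X_j:
  a_11 = 372/1240 = 0.30, a_21 = 310/1240 = 0.25
  a_12 = 208/520 = 0.40, a_22 = 208/520 = 0.40
I − A =
  [   0.70    -0.40]
  [  -0.25     0.60]
det(I−A) = (0.70)(0.60) − (-0.40)(-0.25) = 0.3200
adj(I−A) = [[0.60, 0.40], [0.25, 0.70]]
(I − A)⁻¹ = adj(I−A) / det(I−A) ≈
  [   1.8750     1.2500]
  [   0.7813     2.1875]
First solve x = (I − A)⁻¹ d = adj(I−A)·d / det(I−A); in particular x_1 = (0.60·390 + 0.40·180) / 0.3200 = 306.00 / 0.3200 = 956.2500.
Intermediate flow from 2 to 1: z_21 = a_21 · x_1 = 0.25 × 306.00 / 0.3200 = 76.50 / 0.3200 ≈ 239.06.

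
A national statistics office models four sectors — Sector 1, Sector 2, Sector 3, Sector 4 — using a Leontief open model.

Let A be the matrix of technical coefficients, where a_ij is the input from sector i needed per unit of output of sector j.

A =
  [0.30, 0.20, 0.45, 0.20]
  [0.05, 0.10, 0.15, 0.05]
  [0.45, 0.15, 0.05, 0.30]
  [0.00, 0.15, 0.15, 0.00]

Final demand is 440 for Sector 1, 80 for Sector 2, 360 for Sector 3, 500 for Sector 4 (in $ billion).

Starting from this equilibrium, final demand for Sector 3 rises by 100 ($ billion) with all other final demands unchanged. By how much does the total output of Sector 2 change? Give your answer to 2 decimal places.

Δx_2 = 41.99

I − A =
  [   0.70    -0.20    -0.45    -0.20]
  [  -0.05     0.90    -0.15    -0.05]
  [  -0.45    -0.15     0.95    -0.30]
  [   0.00    -0.15    -0.15     1.00]
Compute the cofactors C_ij = (−1)^(i+j)·(3×3 minor ij) of I−A; the adjugate is their transpose:
adj(I−A) = Cᵀ =
  [ 0.777000   0.301750   0.464625   0.309875]
  [ 0.116125   0.417500   0.134250   0.084375]
  [ 0.411375   0.240000   0.613250   0.278250]
  [ 0.079125   0.098625   0.112125   0.374125]
det(I−A) = Σ_j (I−A)_1j·C_1j = (0.70)(0.777000) + (-0.20)(0.116125) + (-0.45)(0.411375) + (-0.20)(0.079125) = 0.31973125
(I − A)⁻¹ = adj(I−A) / det(I−A) ≈
  [   2.4302     0.9438     1.4532     0.9692]
  [   0.3632     1.3058     0.4199     0.2639]
  [   1.2866     0.7506     1.9180     0.8703]
  [   0.2475     0.3085     0.3507     1.1701]
Δx = (I − A)⁻¹ Δd with Δd having +100 in the Sector 3 component and 0 elsewhere.
So Δx_2 = L_23 · (+100), where L_23 = adj(I−A)_23 / det(I−A) = 0.134250 / 0.31973125.
Δx_2 = 0.134250 × (+100) / 0.31973125 = 13.425 / 0.31973125 ≈ 41.99.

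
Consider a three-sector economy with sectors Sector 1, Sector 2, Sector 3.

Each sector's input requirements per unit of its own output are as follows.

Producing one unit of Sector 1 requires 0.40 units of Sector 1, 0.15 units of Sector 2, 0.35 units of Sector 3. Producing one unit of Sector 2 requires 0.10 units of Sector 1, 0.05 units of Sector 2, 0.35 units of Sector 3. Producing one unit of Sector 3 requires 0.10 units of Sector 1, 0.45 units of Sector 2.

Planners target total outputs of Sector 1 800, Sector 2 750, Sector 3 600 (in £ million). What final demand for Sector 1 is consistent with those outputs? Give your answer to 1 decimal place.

I − A =
  [   0.60    -0.10    -0.10]
  [  -0.15     0.95    -0.45]
  [  -0.35    -0.35     1.00]
d = (I − A) x:
  d_1 = (+0.60)·800 + (-0.10)·750 + (-0.10)·600 = 345.0
  d_2 = (-0.15)·800 + (+0.95)·750 + (-0.45)·600 = 322.5
  d_3 = (-0.35)·800 + (-0.35)·750 + (+1.00)·600 = 57.5

d_1 = 345.0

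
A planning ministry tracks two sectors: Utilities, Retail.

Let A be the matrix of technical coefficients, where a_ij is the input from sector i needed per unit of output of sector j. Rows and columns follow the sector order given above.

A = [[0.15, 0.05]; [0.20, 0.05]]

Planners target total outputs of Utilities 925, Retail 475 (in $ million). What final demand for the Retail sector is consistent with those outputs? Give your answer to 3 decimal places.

I − A =
  [   0.85    -0.05]
  [  -0.20     0.95]
d = (I − A) x:
  d_1 = (+0.85)·925 + (-0.05)·475 = 762.500
  d_2 = (-0.20)·925 + (+0.95)·475 = 266.250

d_2 = 266.250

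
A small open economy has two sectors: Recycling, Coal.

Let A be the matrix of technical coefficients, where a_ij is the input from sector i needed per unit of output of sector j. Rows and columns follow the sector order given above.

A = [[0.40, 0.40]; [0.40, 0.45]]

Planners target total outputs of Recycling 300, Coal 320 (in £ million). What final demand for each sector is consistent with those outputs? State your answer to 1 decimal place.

d_1 = 52.0, d_2 = 56.0

I − A =
  [   0.60    -0.40]
  [  -0.40     0.55]
d = (I − A) x:
  d_1 = (+0.60)·300 + (-0.40)·320 = 52.0
  d_2 = (-0.40)·300 + (+0.55)·320 = 56.0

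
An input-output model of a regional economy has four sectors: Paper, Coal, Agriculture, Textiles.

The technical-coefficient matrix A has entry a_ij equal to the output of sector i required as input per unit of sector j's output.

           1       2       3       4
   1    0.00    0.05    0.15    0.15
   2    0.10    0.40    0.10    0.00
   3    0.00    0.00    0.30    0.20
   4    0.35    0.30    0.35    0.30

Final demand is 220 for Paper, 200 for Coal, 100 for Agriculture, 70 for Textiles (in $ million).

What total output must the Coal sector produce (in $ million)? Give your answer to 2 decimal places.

I − A =
  [   1.00    -0.05    -0.15    -0.15]
  [  -0.10     0.60    -0.10     0.00]
  [   0.00     0.00     0.70    -0.20]
  [  -0.35    -0.30    -0.35     0.70]
Compute the cofactors C_ij = (−1)^(i+j)·(3×3 minor ij) of I−A; the adjugate is their transpose:
adj(I−A) = Cᵀ =
  [ 0.24600   0.06150   0.10250   0.08200]
  [ 0.04900   0.37275   0.08050   0.03350]
  [ 0.04800   0.06350   0.38050   0.11900]
  [ 0.16800   0.22225   0.27600   0.41650]
det(I−A) = Σ_j (I−A)_1j·C_1j = (1.00)(0.24600) + (-0.05)(0.04900) + (-0.15)(0.04800) + (-0.15)(0.16800) = 0.21115
(I − A)⁻¹ = adj(I−A) / det(I−A) ≈
  [   1.1650     0.2913     0.4854     0.3883]
  [   0.2321     1.7653     0.3812     0.1587]
  [   0.2273     0.3007     1.8020     0.5636]
  [   0.7956     1.0526     1.3071     1.9725]
x = (I − A)⁻¹ d = adj(I−A)·d / det(I−A), with det(I−A) = 0.21115:
  x_1 = (0.24600·220 + 0.06150·200 + 0.10250·100 + 0.08200·70) / 0.21115 = 82.41 / 0.21115 ≈ 390.29
  x_2 = (0.04900·220 + 0.37275·200 + 0.08050·100 + 0.03350·70) / 0.21115 = 95.725 / 0.21115 ≈ 453.35
  x_3 = (0.04800·220 + 0.06350·200 + 0.38050·100 + 0.11900·70) / 0.21115 = 69.64 / 0.21115 ≈ 329.81
  x_4 = (0.16800·220 + 0.22225·200 + 0.27600·100 + 0.41650·70) / 0.21115 = 138.165 / 0.21115 ≈ 654.35

x_2 = 453.35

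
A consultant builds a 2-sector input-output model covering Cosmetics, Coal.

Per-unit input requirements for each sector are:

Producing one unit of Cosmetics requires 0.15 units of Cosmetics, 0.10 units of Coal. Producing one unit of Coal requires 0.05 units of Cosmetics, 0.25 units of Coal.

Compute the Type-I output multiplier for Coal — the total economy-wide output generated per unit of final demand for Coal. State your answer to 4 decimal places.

m_2 = 1.4229

I − A =
  [   0.85    -0.05]
  [  -0.10     0.75]
det(I−A) = (0.85)(0.75) − (-0.05)(-0.10) = 0.6325
adj(I−A) = [[0.75, 0.05], [0.10, 0.85]]
(I − A)⁻¹ = adj(I−A) / det(I−A) ≈
  [   1.18577     0.07905]
  [   0.15810     1.34387]
The output multiplier for sector j is the column-j sum of the Leontief inverse (I − A)⁻¹ = adj(I−A) / det(I−A).
Column 2 of adj(I−A): (0.05, 0.85); det(I−A) = 0.6325.
m_2 = (0.05 + 0.85) / 0.6325 = 0.90 / 0.6325 ≈ 1.4229.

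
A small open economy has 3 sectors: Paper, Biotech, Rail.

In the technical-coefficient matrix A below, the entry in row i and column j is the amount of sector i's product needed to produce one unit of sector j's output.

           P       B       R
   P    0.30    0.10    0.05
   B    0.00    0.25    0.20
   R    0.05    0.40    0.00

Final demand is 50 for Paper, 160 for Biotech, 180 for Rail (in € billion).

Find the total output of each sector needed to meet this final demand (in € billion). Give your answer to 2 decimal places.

x_P = 135.26, x_B = 294.56, x_R = 304.59

I − A =
  [   0.70    -0.10    -0.05]
  [   0.00     0.75    -0.20]
  [  -0.05    -0.40     1.00]
Cofactors of I−A, C_ij = (−1)^(i+j)·(minor ij) (rows/columns in the sector order above):
  C_11 = (0.75)(1.00) − (-0.20)(-0.40) = 0.6700
  C_12 = −[(0.00)(1.00) − (-0.20)(-0.05)] = 0.0100
  C_13 = (0.00)(-0.40) − (0.75)(-0.05) = 0.0375
  C_21 = −[(-0.10)(1.00) − (-0.05)(-0.40)] = 0.1200
  C_22 = (0.70)(1.00) − (-0.05)(-0.05) = 0.6975
  C_23 = −[(0.70)(-0.40) − (-0.10)(-0.05)] = 0.2850
  C_31 = (-0.10)(-0.20) − (-0.05)(0.75) = 0.0575
  C_32 = −[(0.70)(-0.20) − (-0.05)(0.00)] = 0.1400
  C_33 = (0.70)(0.75) − (-0.10)(0.00) = 0.5250
det(I−A) = Σ_j (I−A)_1j·C_1j = (0.70)(0.6700) + (-0.10)(0.0100) + (-0.05)(0.0375) = 0.466125
adj(I−A) = Cᵀ =
  [ 0.6700   0.1200   0.0575]
  [ 0.0100   0.6975   0.1400]
  [ 0.0375   0.2850   0.5250]
(I − A)⁻¹ = adj(I−A) / det(I−A) ≈
  [   1.4374     0.2574     0.1234]
  [   0.0215     1.4964     0.3003]
  [   0.0805     0.6114     1.1263]
x = (I − A)⁻¹ d = adj(I−A)·d / det(I−A), with det(I−A) = 0.466125:
  x_P = (0.6700·50 + 0.1200·160 + 0.0575·180) / 0.466125 = 63.05 / 0.466125 ≈ 135.26
  x_B = (0.0100·50 + 0.6975·160 + 0.1400·180) / 0.466125 = 137.30 / 0.466125 ≈ 294.56
  x_R = (0.0375·50 + 0.2850·160 + 0.5250·180) / 0.466125 = 141.975 / 0.466125 ≈ 304.59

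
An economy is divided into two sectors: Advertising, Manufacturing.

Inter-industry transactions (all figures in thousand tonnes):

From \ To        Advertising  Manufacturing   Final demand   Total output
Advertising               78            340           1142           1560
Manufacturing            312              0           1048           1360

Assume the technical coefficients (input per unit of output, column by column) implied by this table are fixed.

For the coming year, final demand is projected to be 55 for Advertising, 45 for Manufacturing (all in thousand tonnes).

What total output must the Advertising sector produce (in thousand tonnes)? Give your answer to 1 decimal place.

x_A = 73.6

Technical coefficients a_ij = z_ij / X_j:
  a_AA = 78/1560 = 0.05, a_MA = 312/1560 = 0.20
  a_AM = 340/1360 = 0.25, a_MM = 0/1360 = 0.00
I − A =
  [   0.95    -0.25]
  [  -0.20     1.00]
det(I−A) = (0.95)(1.00) − (-0.25)(-0.20) = 0.9000
adj(I−A) = [[1.00, 0.25], [0.20, 0.95]]
(I − A)⁻¹ = adj(I−A) / det(I−A) ≈
  [   1.1111     0.2778]
  [   0.2222     1.0556]
x = (I − A)⁻¹ d = adj(I−A)·d / det(I−A), with det(I−A) = 0.9000:
  x_A = (1.00·55 + 0.25·45) / 0.9000 = 66.25 / 0.9000 ≈ 73.6
  x_M = (0.20·55 + 0.95·45) / 0.9000 = 53.75 / 0.9000 ≈ 59.7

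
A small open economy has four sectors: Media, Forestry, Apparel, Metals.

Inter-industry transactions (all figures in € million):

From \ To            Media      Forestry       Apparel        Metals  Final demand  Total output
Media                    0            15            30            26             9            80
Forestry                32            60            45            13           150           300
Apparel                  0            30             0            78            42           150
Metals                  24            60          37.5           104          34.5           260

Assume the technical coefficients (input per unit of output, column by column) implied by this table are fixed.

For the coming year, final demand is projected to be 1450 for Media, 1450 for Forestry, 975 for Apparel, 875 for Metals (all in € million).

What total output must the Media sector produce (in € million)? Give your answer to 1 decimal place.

Technical coefficients a_ij = z_ij / X_j:
  a_11 = 0/80 = 0.00, a_21 = 32/80 = 0.40, a_31 = 0/80 = 0.00, a_41 = 24/80 = 0.30
  a_12 = 15/300 = 0.05, a_22 = 60/300 = 0.20, a_32 = 30/300 = 0.10, a_42 = 60/300 = 0.20
  a_13 = 30/150 = 0.20, a_23 = 45/150 = 0.30, a_33 = 0/150 = 0.00, a_43 = 37.5/150 = 0.25
  a_14 = 26/260 = 0.10, a_24 = 13/260 = 0.05, a_34 = 78/260 = 0.30, a_44 = 104/260 = 0.40
I − A =
  [   1.00    -0.05    -0.20    -0.10]
  [  -0.40     0.80    -0.30    -0.05]
  [   0.00    -0.10     1.00    -0.30]
  [  -0.30    -0.20    -0.25     0.60]
Compute the cofactors C_ij = (−1)^(i+j)·(3×3 minor ij) of I−A; the adjugate is their transpose:
adj(I−A) = Cᵀ =
  [ 0.372750   0.072750   0.129625   0.133000]
  [ 0.252000   0.477000   0.244500   0.204000]
  [ 0.121500   0.121500   0.425250   0.243000]
  [ 0.321000   0.246000   0.323500   0.742000]
det(I−A) = Σ_j (I−A)_1j·C_1j = (1.00)(0.372750) + (-0.05)(0.252000) + (-0.20)(0.121500) + (-0.10)(0.321000) = 0.30375
(I − A)⁻¹ = adj(I−A) / det(I−A) ≈
  [   1.2272     0.2395     0.4267     0.4379]
  [   0.8296     1.5704     0.8049     0.6716]
  [   0.4000     0.4000     1.4000     0.8000]
  [   1.0568     0.8099     1.0650     2.4428]
x = (I − A)⁻¹ d = adj(I−A)·d / det(I−A), with det(I−A) = 0.30375:
  x_1 = (0.372750·1450 + 0.072750·1450 + 0.129625·975 + 0.133000·875) / 0.30375 = 888.734375 / 0.30375 ≈ 2925.9
  x_2 = (0.252000·1450 + 0.477000·1450 + 0.244500·975 + 0.204000·875) / 0.30375 = 1473.9375 / 0.30375 ≈ 4852.5
  x_3 = (0.121500·1450 + 0.121500·1450 + 0.425250·975 + 0.243000·875) / 0.30375 = 979.59375 / 0.30375 = 3225.0
  x_4 = (0.321000·1450 + 0.246000·1450 + 0.323500·975 + 0.742000·875) / 0.30375 = 1786.8125 / 0.30375 ≈ 5882.5

x_1 = 2925.9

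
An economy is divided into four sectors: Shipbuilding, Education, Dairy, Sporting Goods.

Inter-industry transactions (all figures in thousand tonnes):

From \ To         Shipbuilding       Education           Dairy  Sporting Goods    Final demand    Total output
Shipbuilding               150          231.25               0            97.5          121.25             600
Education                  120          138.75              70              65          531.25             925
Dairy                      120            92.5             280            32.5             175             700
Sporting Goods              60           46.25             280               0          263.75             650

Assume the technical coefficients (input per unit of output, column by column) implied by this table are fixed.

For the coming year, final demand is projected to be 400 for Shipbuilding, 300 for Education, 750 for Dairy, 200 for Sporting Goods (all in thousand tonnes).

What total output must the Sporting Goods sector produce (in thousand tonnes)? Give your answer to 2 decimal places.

x_4 = 1097.41

Technical coefficients a_ij = z_ij / X_j:
  a_11 = 150/600 = 0.25, a_21 = 120/600 = 0.20, a_31 = 120/600 = 0.20, a_41 = 60/600 = 0.10
  a_12 = 231.25/925 = 0.25, a_22 = 138.75/925 = 0.15, a_32 = 92.5/925 = 0.10, a_42 = 46.25/925 = 0.05
  a_13 = 0/700 = 0.00, a_23 = 70/700 = 0.10, a_33 = 280/700 = 0.40, a_43 = 280/700 = 0.40
  a_14 = 97.5/650 = 0.15, a_24 = 65/650 = 0.10, a_34 = 32.5/650 = 0.05, a_44 = 0/650 = 0.00
I − A =
  [   0.75    -0.25     0.00    -0.15]
  [  -0.20     0.85    -0.10    -0.10]
  [  -0.20    -0.10     0.60    -0.05]
  [  -0.10    -0.05    -0.40     1.00]
Compute the cofactors C_ij = (−1)^(i+j)·(3×3 minor ij) of I−A; the adjugate is their transpose:
adj(I−A) = Cᵀ =
  [ 0.475750   0.155500   0.086750   0.091250]
  [ 0.150500   0.414000   0.115500   0.069750]
  [ 0.194750   0.128125   0.567000   0.070375]
  [ 0.133000   0.087500   0.241250   0.340000]
det(I−A) = Σ_j (I−A)_1j·C_1j = (0.75)(0.475750) + (-0.25)(0.150500) + (0.00)(0.194750) + (-0.15)(0.133000) = 0.2992375
(I − A)⁻¹ = adj(I−A) / det(I−A) ≈
  [   1.5899     0.5197     0.2899     0.3049]
  [   0.5029     1.3835     0.3860     0.2331]
  [   0.6508     0.4282     1.8948     0.2352]
  [   0.4445     0.2924     0.8062     1.1362]
x = (I − A)⁻¹ d = adj(I−A)·d / det(I−A), with det(I−A) = 0.2992375:
  x_1 = (0.475750·400 + 0.155500·300 + 0.086750·750 + 0.091250·200) / 0.2992375 = 320.2625 / 0.2992375 ≈ 1070.26
  x_2 = (0.150500·400 + 0.414000·300 + 0.115500·750 + 0.069750·200) / 0.2992375 = 284.975 / 0.2992375 ≈ 952.34
  x_3 = (0.194750·400 + 0.128125·300 + 0.567000·750 + 0.070375·200) / 0.2992375 = 555.6625 / 0.2992375 ≈ 1856.93
  x_4 = (0.133000·400 + 0.087500·300 + 0.241250·750 + 0.340000·200) / 0.2992375 = 328.3875 / 0.2992375 ≈ 1097.41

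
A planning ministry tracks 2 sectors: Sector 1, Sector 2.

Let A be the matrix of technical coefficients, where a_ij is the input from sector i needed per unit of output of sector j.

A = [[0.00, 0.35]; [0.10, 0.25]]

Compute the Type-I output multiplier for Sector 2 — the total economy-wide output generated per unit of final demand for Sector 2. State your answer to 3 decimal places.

I − A =
  [   1.00    -0.35]
  [  -0.10     0.75]
det(I−A) = (1.00)(0.75) − (-0.35)(-0.10) = 0.7150
adj(I−A) = [[0.75, 0.35], [0.10, 1.00]]
(I − A)⁻¹ = adj(I−A) / det(I−A) ≈
  [   1.0490     0.4895]
  [   0.1399     1.3986]
The output multiplier for sector j is the column-j sum of the Leontief inverse (I − A)⁻¹ = adj(I−A) / det(I−A).
Column 2 of adj(I−A): (0.35, 1.00); det(I−A) = 0.7150.
m_2 = (0.35 + 1.00) / 0.7150 = 1.35 / 0.7150 ≈ 1.888.

m_2 = 1.888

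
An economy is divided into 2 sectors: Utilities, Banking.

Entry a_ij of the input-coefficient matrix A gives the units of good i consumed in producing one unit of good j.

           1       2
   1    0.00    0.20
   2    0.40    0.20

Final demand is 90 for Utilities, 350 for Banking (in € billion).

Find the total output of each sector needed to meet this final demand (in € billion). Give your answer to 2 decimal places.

x_1 = 197.22, x_2 = 536.11

I − A =
  [   1.00    -0.20]
  [  -0.40     0.80]
det(I−A) = (1.00)(0.80) − (-0.20)(-0.40) = 0.7200
adj(I−A) = [[0.80, 0.20], [0.40, 1.00]]
(I − A)⁻¹ = adj(I−A) / det(I−A) ≈
  [   1.1111     0.2778]
  [   0.5556     1.3889]
x = (I − A)⁻¹ d = adj(I−A)·d / det(I−A), with det(I−A) = 0.7200:
  x_1 = (0.80·90 + 0.20·350) / 0.7200 = 142.00 / 0.7200 ≈ 197.22
  x_2 = (0.40·90 + 1.00·350) / 0.7200 = 386.00 / 0.7200 ≈ 536.11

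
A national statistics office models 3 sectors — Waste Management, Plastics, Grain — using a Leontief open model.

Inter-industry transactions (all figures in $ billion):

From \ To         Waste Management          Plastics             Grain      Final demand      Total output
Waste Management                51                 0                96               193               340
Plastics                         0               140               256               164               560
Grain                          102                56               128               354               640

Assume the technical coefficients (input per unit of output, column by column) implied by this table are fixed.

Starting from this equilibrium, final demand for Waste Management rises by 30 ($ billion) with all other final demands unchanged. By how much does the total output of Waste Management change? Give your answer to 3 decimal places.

Δx_1 = 37.988

Technical coefficients a_ij = z_ij / X_j:
  a_11 = 51/340 = 0.15, a_21 = 0/340 = 0.00, a_31 = 102/340 = 0.30
  a_12 = 0/560 = 0.00, a_22 = 140/560 = 0.25, a_32 = 56/560 = 0.10
  a_13 = 96/640 = 0.15, a_23 = 256/640 = 0.40, a_33 = 128/640 = 0.20
I − A =
  [   0.85     0.00    -0.15]
  [   0.00     0.75    -0.40]
  [  -0.30    -0.10     0.80]
Cofactors of I−A, C_ij = (−1)^(i+j)·(minor ij) (rows/columns in the sector order above):
  C_11 = (0.75)(0.80) − (-0.40)(-0.10) = 0.5600
  C_12 = −[(0.00)(0.80) − (-0.40)(-0.30)] = 0.1200
  C_13 = (0.00)(-0.10) − (0.75)(-0.30) = 0.2250
  C_21 = −[(0.00)(0.80) − (-0.15)(-0.10)] = 0.0150
  C_22 = (0.85)(0.80) − (-0.15)(-0.30) = 0.6350
  C_23 = −[(0.85)(-0.10) − (0.00)(-0.30)] = 0.0850
  C_31 = (0.00)(-0.40) − (-0.15)(0.75) = 0.1125
  C_32 = −[(0.85)(-0.40) − (-0.15)(0.00)] = 0.3400
  C_33 = (0.85)(0.75) − (0.00)(0.00) = 0.6375
det(I−A) = Σ_j (I−A)_1j·C_1j = (0.85)(0.5600) + (0.00)(0.1200) + (-0.15)(0.2250) = 0.44225
adj(I−A) = Cᵀ =
  [ 0.5600   0.0150   0.1125]
  [ 0.1200   0.6350   0.3400]
  [ 0.2250   0.0850   0.6375]
(I − A)⁻¹ = adj(I−A) / det(I−A) ≈
  [   1.2663     0.0339     0.2544]
  [   0.2713     1.4358     0.7688]
  [   0.5088     0.1922     1.4415]
Δx = (I − A)⁻¹ Δd with Δd having +30 in the Waste Management component and 0 elsewhere.
So Δx_1 = L_11 · (+30), where L_11 = adj(I−A)_11 / det(I−A) = 0.5600 / 0.44225.
Δx_1 = 0.5600 × (+30) / 0.44225 = 16.80 / 0.44225 ≈ 37.988.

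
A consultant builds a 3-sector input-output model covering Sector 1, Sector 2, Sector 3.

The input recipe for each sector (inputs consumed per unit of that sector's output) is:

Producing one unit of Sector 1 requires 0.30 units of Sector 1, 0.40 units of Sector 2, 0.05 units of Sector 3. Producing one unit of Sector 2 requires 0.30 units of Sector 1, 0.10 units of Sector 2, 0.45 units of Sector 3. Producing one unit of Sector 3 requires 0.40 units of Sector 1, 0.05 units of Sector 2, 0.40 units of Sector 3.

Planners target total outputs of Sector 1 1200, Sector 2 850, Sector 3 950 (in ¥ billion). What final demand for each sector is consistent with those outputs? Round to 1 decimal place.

d_1 = 205.0, d_2 = 237.5, d_3 = 127.5

I − A =
  [   0.70    -0.30    -0.40]
  [  -0.40     0.90    -0.05]
  [  -0.05    -0.45     0.60]
d = (I − A) x:
  d_1 = (+0.70)·1200 + (-0.30)·850 + (-0.40)·950 = 205.0
  d_2 = (-0.40)·1200 + (+0.90)·850 + (-0.05)·950 = 237.5
  d_3 = (-0.05)·1200 + (-0.45)·850 + (+0.60)·950 = 127.5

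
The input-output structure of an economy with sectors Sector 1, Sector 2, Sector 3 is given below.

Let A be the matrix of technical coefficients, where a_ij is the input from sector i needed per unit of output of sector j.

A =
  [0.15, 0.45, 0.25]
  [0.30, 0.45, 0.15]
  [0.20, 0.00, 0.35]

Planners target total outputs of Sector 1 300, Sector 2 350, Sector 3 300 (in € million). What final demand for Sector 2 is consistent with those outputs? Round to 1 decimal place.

I − A =
  [   0.85    -0.45    -0.25]
  [  -0.30     0.55    -0.15]
  [  -0.20     0.00     0.65]
d = (I − A) x:
  d_1 = (+0.85)·300 + (-0.45)·350 + (-0.25)·300 = 22.5
  d_2 = (-0.30)·300 + (+0.55)·350 + (-0.15)·300 = 57.5
  d_3 = (-0.20)·300 + (+0.00)·350 + (+0.65)·300 = 135.0

d_2 = 57.5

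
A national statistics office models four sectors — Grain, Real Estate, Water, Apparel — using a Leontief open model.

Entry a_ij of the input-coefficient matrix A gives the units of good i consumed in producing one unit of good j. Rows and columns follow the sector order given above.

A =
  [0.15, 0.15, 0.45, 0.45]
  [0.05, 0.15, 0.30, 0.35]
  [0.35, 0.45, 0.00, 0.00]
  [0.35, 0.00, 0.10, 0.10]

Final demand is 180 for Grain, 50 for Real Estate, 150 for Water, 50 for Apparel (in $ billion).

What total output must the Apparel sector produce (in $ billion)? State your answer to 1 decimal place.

I − A =
  [   0.85    -0.15    -0.45    -0.45]
  [  -0.05     0.85    -0.30    -0.35]
  [  -0.35    -0.45     1.00     0.00]
  [  -0.35     0.00    -0.10     0.90]
Compute the cofactors C_ij = (−1)^(i+j)·(3×3 minor ij) of I−A; the adjugate is their transpose:
adj(I−A) = Cᵀ =
  [ 0.627750   0.337500   0.428250   0.445125]
  [ 0.274250   0.450000   0.289625   0.312125]
  [ 0.343125   0.320625   0.491250   0.296250]
  [ 0.282250   0.166875   0.221125   0.440500]
det(I−A) = Σ_j (I−A)_1j·C_1j = (0.85)(0.627750) + (-0.15)(0.274250) + (-0.45)(0.343125) + (-0.45)(0.282250) = 0.21103125
(I − A)⁻¹ = adj(I−A) / det(I−A) ≈
  [   2.9747     1.5993     2.0293     2.1093]
  [   1.2996     2.1324     1.3724     1.4790]
  [   1.6259     1.5193     2.3279     1.4038]
  [   1.3375     0.7908     1.0478     2.0874]
x = (I − A)⁻¹ d = adj(I−A)·d / det(I−A), with det(I−A) = 0.21103125:
  x_1 = (0.627750·180 + 0.337500·50 + 0.428250·150 + 0.445125·50) / 0.21103125 = 216.36375 / 0.21103125 ≈ 1025.3
  x_2 = (0.274250·180 + 0.450000·50 + 0.289625·150 + 0.312125·50) / 0.21103125 = 130.915 / 0.21103125 ≈ 620.4
  x_3 = (0.343125·180 + 0.320625·50 + 0.491250·150 + 0.296250·50) / 0.21103125 = 166.29375 / 0.21103125 ≈ 788.0
  x_4 = (0.282250·180 + 0.166875·50 + 0.221125·150 + 0.440500·50) / 0.21103125 = 114.3425 / 0.21103125 ≈ 541.8

x_4 = 541.8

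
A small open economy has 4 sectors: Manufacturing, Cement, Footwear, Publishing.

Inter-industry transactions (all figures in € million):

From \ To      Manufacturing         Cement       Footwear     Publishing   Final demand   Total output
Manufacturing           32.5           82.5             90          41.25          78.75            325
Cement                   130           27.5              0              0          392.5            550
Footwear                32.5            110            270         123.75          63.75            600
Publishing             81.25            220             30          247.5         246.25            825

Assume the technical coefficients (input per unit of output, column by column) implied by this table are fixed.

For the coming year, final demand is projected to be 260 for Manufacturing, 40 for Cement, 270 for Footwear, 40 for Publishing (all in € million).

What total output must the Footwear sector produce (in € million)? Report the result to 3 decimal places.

Technical coefficients a_ij = z_ij / X_j:
  a_11 = 32.5/325 = 0.10, a_21 = 130/325 = 0.40, a_31 = 32.5/325 = 0.10, a_41 = 81.25/325 = 0.25
  a_12 = 82.5/550 = 0.15, a_22 = 27.5/550 = 0.05, a_32 = 110/550 = 0.20, a_42 = 220/550 = 0.40
  a_13 = 90/600 = 0.15, a_23 = 0/600 = 0.00, a_33 = 270/600 = 0.45, a_43 = 30/600 = 0.05
  a_14 = 41.25/825 = 0.05, a_24 = 0/825 = 0.00, a_34 = 123.75/825 = 0.15, a_44 = 247.5/825 = 0.30
I − A =
  [   0.90    -0.15    -0.15    -0.05]
  [  -0.40     0.95     0.00     0.00]
  [  -0.10    -0.20     0.55    -0.15]
  [  -0.25    -0.40    -0.05     0.70]
Compute the cofactors C_ij = (−1)^(i+j)·(3×3 minor ij) of I−A; the adjugate is their transpose:
adj(I−A) = Cᵀ =
  [ 0.358625   0.098125   0.102125   0.047500]
  [ 0.151000   0.316500   0.043000   0.020000]
  [ 0.182125   0.195625   0.536625   0.128000]
  [ 0.227375   0.229875   0.099375   0.411000]
det(I−A) = Σ_j (I−A)_1j·C_1j = (0.90)(0.358625) + (-0.15)(0.151000) + (-0.15)(0.182125) + (-0.05)(0.227375) = 0.261425
(I − A)⁻¹ = adj(I−A) / det(I−A) ≈
  [   1.3718     0.3753     0.3906     0.1817]
  [   0.5776     1.2107     0.1645     0.0765]
  [   0.6967     0.7483     2.0527     0.4896]
  [   0.8698     0.8793     0.3801     1.5722]
x = (I − A)⁻¹ d = adj(I−A)·d / det(I−A), with det(I−A) = 0.261425:
  x_1 = (0.358625·260 + 0.098125·40 + 0.102125·270 + 0.047500·40) / 0.261425 = 126.64125 / 0.261425 ≈ 484.427
  x_2 = (0.151000·260 + 0.316500·40 + 0.043000·270 + 0.020000·40) / 0.261425 = 64.33 / 0.261425 ≈ 246.074
  x_3 = (0.182125·260 + 0.195625·40 + 0.536625·270 + 0.128000·40) / 0.261425 = 205.18625 / 0.261425 ≈ 784.876
  x_4 = (0.227375·260 + 0.229875·40 + 0.099375·270 + 0.411000·40) / 0.261425 = 111.58375 / 0.261425 ≈ 426.829

x_3 = 784.876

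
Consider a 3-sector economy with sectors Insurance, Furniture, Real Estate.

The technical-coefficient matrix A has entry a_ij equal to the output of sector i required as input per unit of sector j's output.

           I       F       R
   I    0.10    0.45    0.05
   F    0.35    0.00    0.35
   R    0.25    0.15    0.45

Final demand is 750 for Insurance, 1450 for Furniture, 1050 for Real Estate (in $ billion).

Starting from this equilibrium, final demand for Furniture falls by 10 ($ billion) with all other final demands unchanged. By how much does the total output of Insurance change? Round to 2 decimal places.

Δx_I = -8.32

I − A =
  [   0.90    -0.45    -0.05]
  [  -0.35     1.00    -0.35]
  [  -0.25    -0.15     0.55]
Cofactors of I−A, C_ij = (−1)^(i+j)·(minor ij) (rows/columns in the sector order above):
  C_11 = (1.00)(0.55) − (-0.35)(-0.15) = 0.4975
  C_12 = −[(-0.35)(0.55) − (-0.35)(-0.25)] = 0.2800
  C_13 = (-0.35)(-0.15) − (1.00)(-0.25) = 0.3025
  C_21 = −[(-0.45)(0.55) − (-0.05)(-0.15)] = 0.2550
  C_22 = (0.90)(0.55) − (-0.05)(-0.25) = 0.4825
  C_23 = −[(0.90)(-0.15) − (-0.45)(-0.25)] = 0.2475
  C_31 = (-0.45)(-0.35) − (-0.05)(1.00) = 0.2075
  C_32 = −[(0.90)(-0.35) − (-0.05)(-0.35)] = 0.3325
  C_33 = (0.90)(1.00) − (-0.45)(-0.35) = 0.7425
det(I−A) = Σ_j (I−A)_1j·C_1j = (0.90)(0.4975) + (-0.45)(0.2800) + (-0.05)(0.3025) = 0.306625
adj(I−A) = Cᵀ =
  [ 0.4975   0.2550   0.2075]
  [ 0.2800   0.4825   0.3325]
  [ 0.3025   0.2475   0.7425]
(I − A)⁻¹ = adj(I−A) / det(I−A) ≈
  [   1.6225     0.8316     0.6767]
  [   0.9132     1.5736     1.0844]
  [   0.9865     0.8072     2.4215]
Δx = (I − A)⁻¹ Δd with Δd having -10 in the Furniture component and 0 elsewhere.
So Δx_I = L_IF · (-10), where L_IF = adj(I−A)_IF / det(I−A) = 0.2550 / 0.306625.
Δx_I = 0.2550 × (-10) / 0.306625 = -2.55 / 0.306625 ≈ -8.32.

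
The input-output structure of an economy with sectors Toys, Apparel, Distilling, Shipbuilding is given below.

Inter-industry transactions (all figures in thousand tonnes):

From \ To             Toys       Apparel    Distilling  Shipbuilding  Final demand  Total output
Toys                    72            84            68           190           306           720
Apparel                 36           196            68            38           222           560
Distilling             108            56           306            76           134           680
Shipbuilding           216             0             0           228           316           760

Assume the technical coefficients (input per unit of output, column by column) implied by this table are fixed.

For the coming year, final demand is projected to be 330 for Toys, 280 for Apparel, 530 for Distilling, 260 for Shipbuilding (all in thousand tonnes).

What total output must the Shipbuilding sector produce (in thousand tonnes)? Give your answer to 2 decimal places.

Technical coefficients a_ij = z_ij / X_j:
  a_11 = 72/720 = 0.10, a_21 = 36/720 = 0.05, a_31 = 108/720 = 0.15, a_41 = 216/720 = 0.30
  a_12 = 84/560 = 0.15, a_22 = 196/560 = 0.35, a_32 = 56/560 = 0.10, a_42 = 0/560 = 0.00
  a_13 = 68/680 = 0.10, a_23 = 68/680 = 0.10, a_33 = 306/680 = 0.45, a_43 = 0/680 = 0.00
  a_14 = 190/760 = 0.25, a_24 = 38/760 = 0.05, a_34 = 76/760 = 0.10, a_44 = 228/760 = 0.30
I − A =
  [   0.90    -0.15    -0.10    -0.25]
  [  -0.05     0.65    -0.10    -0.05]
  [  -0.15    -0.10     0.55    -0.10]
  [  -0.30     0.00     0.00     0.70]
Compute the cofactors C_ij = (−1)^(i+j)·(3×3 minor ij) of I−A; the adjugate is their transpose:
adj(I−A) = Cᵀ =
  [ 0.243250   0.064750   0.056000   0.099500]
  [ 0.041000   0.291750   0.060500   0.044125]
  [ 0.092750   0.075750   0.353250   0.089000]
  [ 0.104250   0.027750   0.024000   0.296125]
det(I−A) = Σ_j (I−A)_1j·C_1j = (0.90)(0.243250) + (-0.15)(0.041000) + (-0.10)(0.092750) + (-0.25)(0.104250) = 0.1774375
(I − A)⁻¹ = adj(I−A) / det(I−A) ≈
  [   1.3709     0.3649     0.3156     0.5608]
  [   0.2311     1.6442     0.3410     0.2487]
  [   0.5227     0.4269     1.9908     0.5016]
  [   0.5875     0.1564     0.1353     1.6689]
x = (I − A)⁻¹ d = adj(I−A)·d / det(I−A), with det(I−A) = 0.1774375:
  x_1 = (0.243250·330 + 0.064750·280 + 0.056000·530 + 0.099500·260) / 0.1774375 = 153.9525 / 0.1774375 ≈ 867.64
  x_2 = (0.041000·330 + 0.291750·280 + 0.060500·530 + 0.044125·260) / 0.1774375 = 138.7575 / 0.1774375 ≈ 782.01
  x_3 = (0.092750·330 + 0.075750·280 + 0.353250·530 + 0.089000·260) / 0.1774375 = 262.18 / 0.1774375 ≈ 1477.59
  x_4 = (0.104250·330 + 0.027750·280 + 0.024000·530 + 0.296125·260) / 0.1774375 = 131.885 / 0.1774375 ≈ 743.28

x_4 = 743.28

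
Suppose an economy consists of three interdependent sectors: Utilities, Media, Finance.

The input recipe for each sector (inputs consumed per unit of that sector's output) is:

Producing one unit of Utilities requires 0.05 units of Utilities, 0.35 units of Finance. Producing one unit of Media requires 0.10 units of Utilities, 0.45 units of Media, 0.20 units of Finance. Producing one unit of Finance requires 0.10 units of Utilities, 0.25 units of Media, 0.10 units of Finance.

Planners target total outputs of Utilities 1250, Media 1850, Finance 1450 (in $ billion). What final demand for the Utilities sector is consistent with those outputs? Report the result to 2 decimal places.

d_U = 857.50

I − A =
  [   0.95    -0.10    -0.10]
  [   0.00     0.55    -0.25]
  [  -0.35    -0.20     0.90]
d = (I − A) x:
  d_U = (+0.95)·1250 + (-0.10)·1850 + (-0.10)·1450 = 857.50
  d_M = (+0.00)·1250 + (+0.55)·1850 + (-0.25)·1450 = 655.00
  d_F = (-0.35)·1250 + (-0.20)·1850 + (+0.90)·1450 = 497.50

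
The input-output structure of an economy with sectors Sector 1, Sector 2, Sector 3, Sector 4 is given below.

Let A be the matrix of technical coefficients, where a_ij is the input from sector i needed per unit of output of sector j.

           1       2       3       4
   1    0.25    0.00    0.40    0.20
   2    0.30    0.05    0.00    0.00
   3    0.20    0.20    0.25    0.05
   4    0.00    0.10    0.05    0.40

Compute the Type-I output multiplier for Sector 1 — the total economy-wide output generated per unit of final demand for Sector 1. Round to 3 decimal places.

I − A =
  [   0.75     0.00    -0.40    -0.20]
  [  -0.30     0.95     0.00     0.00]
  [  -0.20    -0.20     0.75    -0.05]
  [   0.00    -0.10    -0.05     0.60]
Compute the cofactors C_ij = (−1)^(i+j)·(3×3 minor ij) of I−A; the adjugate is their transpose:
adj(I−A) = Cᵀ =
  [ 0.425125   0.067000   0.237500   0.161500]
  [ 0.134250   0.285625   0.075000   0.051000]
  [ 0.151500   0.097750   0.421500   0.085625]
  [ 0.035000   0.055750   0.047625   0.434375]
det(I−A) = Σ_j (I−A)_1j·C_1j = (0.75)(0.425125) + (0.00)(0.134250) + (-0.40)(0.151500) + (-0.20)(0.035000) = 0.25124375
(I − A)⁻¹ = adj(I−A) / det(I−A) ≈
  [   1.6921     0.2667     0.9453     0.6428]
  [   0.5343     1.1368     0.2985     0.2030]
  [   0.6030     0.3891     1.6777     0.3408]
  [   0.1393     0.2219     0.1896     1.7289]
The output multiplier for sector j is the column-j sum of the Leontief inverse (I − A)⁻¹ = adj(I−A) / det(I−A).
Column 1 of adj(I−A): (0.425125, 0.134250, 0.151500, 0.035000); det(I−A) = 0.25124375.
m_1 = (0.425125 + 0.134250 + 0.151500 + 0.035000) / 0.25124375 = 0.745875 / 0.25124375 ≈ 2.969.

m_1 = 2.969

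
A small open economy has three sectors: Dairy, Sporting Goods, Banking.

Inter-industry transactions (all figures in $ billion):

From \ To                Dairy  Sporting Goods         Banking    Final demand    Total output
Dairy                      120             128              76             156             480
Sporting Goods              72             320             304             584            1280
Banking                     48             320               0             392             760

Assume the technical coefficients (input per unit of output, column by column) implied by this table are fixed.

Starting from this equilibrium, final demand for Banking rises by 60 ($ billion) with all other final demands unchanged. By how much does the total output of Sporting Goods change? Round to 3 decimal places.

Δx_S = 41.334

Technical coefficients a_ij = z_ij / X_j:
  a_DD = 120/480 = 0.25, a_SD = 72/480 = 0.15, a_BD = 48/480 = 0.10
  a_DS = 128/1280 = 0.10, a_SS = 320/1280 = 0.25, a_BS = 320/1280 = 0.25
  a_DB = 76/760 = 0.10, a_SB = 304/760 = 0.40, a_BB = 0/760 = 0.00
I − A =
  [   0.75    -0.10    -0.10]
  [  -0.15     0.75    -0.40]
  [  -0.10    -0.25     1.00]
Cofactors of I−A, C_ij = (−1)^(i+j)·(minor ij) (rows/columns in the sector order above):
  C_11 = (0.75)(1.00) − (-0.40)(-0.25) = 0.6500
  C_12 = −[(-0.15)(1.00) − (-0.40)(-0.10)] = 0.1900
  C_13 = (-0.15)(-0.25) − (0.75)(-0.10) = 0.1125
  C_21 = −[(-0.10)(1.00) − (-0.10)(-0.25)] = 0.1250
  C_22 = (0.75)(1.00) − (-0.10)(-0.10) = 0.7400
  C_23 = −[(0.75)(-0.25) − (-0.10)(-0.10)] = 0.1975
  C_31 = (-0.10)(-0.40) − (-0.10)(0.75) = 0.1150
  C_32 = −[(0.75)(-0.40) − (-0.10)(-0.15)] = 0.3150
  C_33 = (0.75)(0.75) − (-0.10)(-0.15) = 0.5475
det(I−A) = Σ_j (I−A)_1j·C_1j = (0.75)(0.6500) + (-0.10)(0.1900) + (-0.10)(0.1125) = 0.45725
adj(I−A) = Cᵀ =
  [ 0.6500   0.1250   0.1150]
  [ 0.1900   0.7400   0.3150]
  [ 0.1125   0.1975   0.5475]
(I − A)⁻¹ = adj(I−A) / det(I−A) ≈
  [   1.4215     0.2734     0.2515]
  [   0.4155     1.6184     0.6889]
  [   0.2460     0.4319     1.1974]
Δx = (I − A)⁻¹ Δd with Δd having +60 in the Banking component and 0 elsewhere.
So Δx_S = L_SB · (+60), where L_SB = adj(I−A)_SB / det(I−A) = 0.3150 / 0.45725.
Δx_S = 0.3150 × (+60) / 0.45725 = 18.90 / 0.45725 ≈ 41.334.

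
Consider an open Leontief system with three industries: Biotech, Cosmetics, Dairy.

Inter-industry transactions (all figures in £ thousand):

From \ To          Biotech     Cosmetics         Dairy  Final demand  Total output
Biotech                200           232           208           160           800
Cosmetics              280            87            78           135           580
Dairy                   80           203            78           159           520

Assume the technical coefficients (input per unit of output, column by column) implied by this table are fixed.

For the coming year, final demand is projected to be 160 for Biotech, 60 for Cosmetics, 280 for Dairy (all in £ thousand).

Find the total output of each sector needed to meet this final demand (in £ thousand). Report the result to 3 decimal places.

Technical coefficients a_ij = z_ij / X_j:
  a_BB = 200/800 = 0.25, a_CB = 280/800 = 0.35, a_DB = 80/800 = 0.10
  a_BC = 232/580 = 0.40, a_CC = 87/580 = 0.15, a_DC = 203/580 = 0.35
  a_BD = 208/520 = 0.40, a_CD = 78/520 = 0.15, a_DD = 78/520 = 0.15
I − A =
  [   0.75    -0.40    -0.40]
  [  -0.35     0.85    -0.15]
  [  -0.10    -0.35     0.85]
Cofactors of I−A, C_ij = (−1)^(i+j)·(minor ij) (rows/columns in the sector order above):
  C_11 = (0.85)(0.85) − (-0.15)(-0.35) = 0.6700
  C_12 = −[(-0.35)(0.85) − (-0.15)(-0.10)] = 0.3125
  C_13 = (-0.35)(-0.35) − (0.85)(-0.10) = 0.2075
  C_21 = −[(-0.40)(0.85) − (-0.40)(-0.35)] = 0.4800
  C_22 = (0.75)(0.85) − (-0.40)(-0.10) = 0.5975
  C_23 = −[(0.75)(-0.35) − (-0.40)(-0.10)] = 0.3025
  C_31 = (-0.40)(-0.15) − (-0.40)(0.85) = 0.4000
  C_32 = −[(0.75)(-0.15) − (-0.40)(-0.35)] = 0.2525
  C_33 = (0.75)(0.85) − (-0.40)(-0.35) = 0.4975
det(I−A) = Σ_j (I−A)_1j·C_1j = (0.75)(0.6700) + (-0.40)(0.3125) + (-0.40)(0.2075) = 0.2945
adj(I−A) = Cᵀ =
  [ 0.6700   0.4800   0.4000]
  [ 0.3125   0.5975   0.2525]
  [ 0.2075   0.3025   0.4975]
(I − A)⁻¹ = adj(I−A) / det(I−A) ≈
  [   2.2750     1.6299     1.3582]
  [   1.0611     2.0289     0.8574]
  [   0.7046     1.0272     1.6893]
x = (I − A)⁻¹ d = adj(I−A)·d / det(I−A), with det(I−A) = 0.2945:
  x_B = (0.6700·160 + 0.4800·60 + 0.4000·280) / 0.2945 = 248.00 / 0.2945 ≈ 842.105
  x_C = (0.3125·160 + 0.5975·60 + 0.2525·280) / 0.2945 = 156.55 / 0.2945 ≈ 531.579
  x_D = (0.2075·160 + 0.3025·60 + 0.4975·280) / 0.2945 = 190.65 / 0.2945 ≈ 647.368

x_B = 842.105, x_C = 531.579, x_D = 647.368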